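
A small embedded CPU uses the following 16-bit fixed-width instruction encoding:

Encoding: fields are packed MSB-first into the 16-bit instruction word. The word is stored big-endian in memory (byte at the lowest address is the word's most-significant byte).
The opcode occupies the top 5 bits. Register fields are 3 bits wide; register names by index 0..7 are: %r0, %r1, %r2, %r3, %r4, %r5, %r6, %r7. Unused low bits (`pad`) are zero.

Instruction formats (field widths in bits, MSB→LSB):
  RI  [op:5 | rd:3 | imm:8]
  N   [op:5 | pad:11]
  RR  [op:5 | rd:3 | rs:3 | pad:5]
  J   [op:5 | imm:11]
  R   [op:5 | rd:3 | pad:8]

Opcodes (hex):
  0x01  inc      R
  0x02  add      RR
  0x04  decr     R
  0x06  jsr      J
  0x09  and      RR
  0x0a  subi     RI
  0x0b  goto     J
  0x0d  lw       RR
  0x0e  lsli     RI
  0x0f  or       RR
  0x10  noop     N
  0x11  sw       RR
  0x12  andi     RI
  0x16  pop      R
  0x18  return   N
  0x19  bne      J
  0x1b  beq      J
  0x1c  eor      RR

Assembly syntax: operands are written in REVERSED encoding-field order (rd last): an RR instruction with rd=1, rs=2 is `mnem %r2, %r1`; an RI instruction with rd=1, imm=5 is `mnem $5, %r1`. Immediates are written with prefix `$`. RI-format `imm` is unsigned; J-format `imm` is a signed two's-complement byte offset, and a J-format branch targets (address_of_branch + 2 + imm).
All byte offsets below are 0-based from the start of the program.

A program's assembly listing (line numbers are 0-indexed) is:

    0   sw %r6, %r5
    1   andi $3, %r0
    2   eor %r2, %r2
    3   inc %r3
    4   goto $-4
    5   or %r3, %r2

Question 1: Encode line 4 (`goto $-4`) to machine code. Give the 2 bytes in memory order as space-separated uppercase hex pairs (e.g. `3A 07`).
4. goto fields op=0xb:5|imm=-4:11 → word 5ffch → 5f fc

5F FC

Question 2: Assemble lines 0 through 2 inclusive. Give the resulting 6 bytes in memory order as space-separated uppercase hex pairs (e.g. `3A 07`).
0. sw fields op=0x11:5|rd=5:3|rs=6:3|pad=0:5 → word 8dc0h → 8d c0
1. andi fields op=0x12:5|rd=0:3|imm=3:8 → word 9003h → 90 03
2. eor fields op=0x1c:5|rd=2:3|rs=2:3|pad=0:5 → word e240h → e2 40

8D C0 90 03 E2 40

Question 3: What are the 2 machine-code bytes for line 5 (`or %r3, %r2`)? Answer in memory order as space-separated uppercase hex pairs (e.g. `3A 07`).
L5: or op=0xf:5|rd=2:3|rs=3:3|pad=0:5 ⇒ 0x7a60 ⇒ big 7a 60

7A 60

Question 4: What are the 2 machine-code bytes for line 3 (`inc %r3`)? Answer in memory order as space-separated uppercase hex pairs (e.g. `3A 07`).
L3: inc op=0x1:5|rd=3:3|pad=0:8 ⇒ 0x0b00 ⇒ big 0b 00

0B 00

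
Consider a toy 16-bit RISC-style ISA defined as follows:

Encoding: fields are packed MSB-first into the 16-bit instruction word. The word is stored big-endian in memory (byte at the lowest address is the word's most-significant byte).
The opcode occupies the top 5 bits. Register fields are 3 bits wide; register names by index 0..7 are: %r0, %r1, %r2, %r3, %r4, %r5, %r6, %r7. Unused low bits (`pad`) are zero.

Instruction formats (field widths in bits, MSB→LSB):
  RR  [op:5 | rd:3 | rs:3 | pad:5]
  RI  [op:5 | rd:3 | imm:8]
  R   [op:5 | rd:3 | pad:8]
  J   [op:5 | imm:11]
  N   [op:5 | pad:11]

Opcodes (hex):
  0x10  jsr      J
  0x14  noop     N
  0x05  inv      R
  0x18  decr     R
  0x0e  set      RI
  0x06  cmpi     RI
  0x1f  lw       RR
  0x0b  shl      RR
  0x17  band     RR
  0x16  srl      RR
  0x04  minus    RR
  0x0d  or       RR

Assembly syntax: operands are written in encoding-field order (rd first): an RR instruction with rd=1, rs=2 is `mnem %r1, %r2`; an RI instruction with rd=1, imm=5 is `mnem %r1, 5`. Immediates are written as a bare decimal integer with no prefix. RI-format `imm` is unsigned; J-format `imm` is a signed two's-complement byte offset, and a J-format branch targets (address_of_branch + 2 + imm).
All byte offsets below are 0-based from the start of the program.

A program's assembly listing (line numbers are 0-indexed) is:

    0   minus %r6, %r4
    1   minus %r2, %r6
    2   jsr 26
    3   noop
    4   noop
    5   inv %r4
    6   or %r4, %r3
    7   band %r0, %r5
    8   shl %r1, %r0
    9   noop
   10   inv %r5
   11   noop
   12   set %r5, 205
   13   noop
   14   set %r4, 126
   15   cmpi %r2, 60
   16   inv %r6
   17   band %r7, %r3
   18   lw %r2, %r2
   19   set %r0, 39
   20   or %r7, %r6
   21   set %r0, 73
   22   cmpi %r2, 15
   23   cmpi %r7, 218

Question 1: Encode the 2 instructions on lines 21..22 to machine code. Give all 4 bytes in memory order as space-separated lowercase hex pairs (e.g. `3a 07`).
70 49 32 0f

L21: set op=0xe:5|rd=0:3|imm=73:8 ⇒ 0x7049 ⇒ big 70 49
L22: cmpi op=0x6:5|rd=2:3|imm=15:8 ⇒ 0x320f ⇒ big 32 0f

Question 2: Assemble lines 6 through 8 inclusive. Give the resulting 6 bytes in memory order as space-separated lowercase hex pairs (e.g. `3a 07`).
L6: or op=0xd:5|rd=4:3|rs=3:3|pad=0:5 ⇒ 0x6c60 ⇒ big 6c 60
L7: band op=0x17:5|rd=0:3|rs=5:3|pad=0:5 ⇒ 0xb8a0 ⇒ big b8 a0
L8: shl op=0xb:5|rd=1:3|rs=0:3|pad=0:5 ⇒ 0x5900 ⇒ big 59 00

6c 60 b8 a0 59 00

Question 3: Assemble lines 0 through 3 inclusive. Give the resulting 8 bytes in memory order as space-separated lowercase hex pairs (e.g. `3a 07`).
26 80 22 c0 80 1a a0 00

L0: minus op=0x4:5|rd=6:3|rs=4:3|pad=0:5 ⇒ 0x2680 ⇒ big 26 80
L1: minus op=0x4:5|rd=2:3|rs=6:3|pad=0:5 ⇒ 0x22c0 ⇒ big 22 c0
L2: jsr op=0x10:5|imm=26:11 ⇒ 0x801a ⇒ big 80 1a
L3: noop op=0x14:5|pad=0:11 ⇒ 0xa000 ⇒ big a0 00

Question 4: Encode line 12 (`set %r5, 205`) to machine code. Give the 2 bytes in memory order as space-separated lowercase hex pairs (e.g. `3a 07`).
75 cd

line 12 (set): pack op=0xe:5|rd=5:3|imm=205:8 = 0x75cd; big→ 75 cd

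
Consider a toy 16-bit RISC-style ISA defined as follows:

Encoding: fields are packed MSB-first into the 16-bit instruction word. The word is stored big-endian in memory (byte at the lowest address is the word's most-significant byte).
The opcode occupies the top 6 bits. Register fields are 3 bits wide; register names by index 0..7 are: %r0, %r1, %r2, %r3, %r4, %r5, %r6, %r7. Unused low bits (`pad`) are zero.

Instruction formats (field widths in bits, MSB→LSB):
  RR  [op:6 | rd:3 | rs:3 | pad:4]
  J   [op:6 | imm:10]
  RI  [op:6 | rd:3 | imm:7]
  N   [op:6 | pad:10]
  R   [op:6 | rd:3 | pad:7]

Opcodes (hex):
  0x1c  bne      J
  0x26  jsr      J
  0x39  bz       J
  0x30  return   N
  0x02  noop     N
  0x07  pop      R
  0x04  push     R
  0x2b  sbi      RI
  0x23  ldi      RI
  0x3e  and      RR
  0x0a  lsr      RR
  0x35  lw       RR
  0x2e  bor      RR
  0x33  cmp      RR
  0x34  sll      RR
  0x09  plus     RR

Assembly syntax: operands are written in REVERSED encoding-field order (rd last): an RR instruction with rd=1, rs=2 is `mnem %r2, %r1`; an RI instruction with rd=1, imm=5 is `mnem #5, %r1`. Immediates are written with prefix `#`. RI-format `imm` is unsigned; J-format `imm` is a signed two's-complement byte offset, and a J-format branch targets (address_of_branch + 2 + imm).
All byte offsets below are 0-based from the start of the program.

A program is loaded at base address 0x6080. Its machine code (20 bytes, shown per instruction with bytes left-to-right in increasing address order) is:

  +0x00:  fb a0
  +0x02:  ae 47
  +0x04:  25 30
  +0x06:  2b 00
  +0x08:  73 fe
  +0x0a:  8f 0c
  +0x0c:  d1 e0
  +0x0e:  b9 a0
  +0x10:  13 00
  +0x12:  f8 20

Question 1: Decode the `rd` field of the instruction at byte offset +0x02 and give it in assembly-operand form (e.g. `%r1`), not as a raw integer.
+0x02: ae 47 ⇒ word 0xae47 (big)
  op=0xae47>>10=0x2b ⇒ sbi (RI)
  rd: (w>>7)&0x7=0x4 → %r4
  imm: (w>>0)&0x7f=0x47 → #71

%r4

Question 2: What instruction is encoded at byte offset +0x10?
push %r6

off 0x10: read 13 00 as big → 0x1300
  top 6b → 0x4 → push [R]
  [9:7] rd=6 = %r6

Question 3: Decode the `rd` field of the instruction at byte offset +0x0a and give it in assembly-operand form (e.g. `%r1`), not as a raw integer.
%r6

@+0a  big-endian(8f 0c) = 0x8f0c
  opcode bits[15:10]=0x23: ldi/RI
  rd: (w>>7)&0x7=0x6 → %r6
  imm: (w>>0)&0x7f=0xc → #12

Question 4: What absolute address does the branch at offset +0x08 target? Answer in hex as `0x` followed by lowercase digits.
0x6088

off 0x08: read 73 fe as big → 0x73fe
  opcode bits[15:10]=0x1c: bne/J
  imm: (w>>0)&0x3ff=0x3fe (s10→-2) → #-2
  target = base 0x6080 + off 0x08 + 2 + imm -2 = 0x6088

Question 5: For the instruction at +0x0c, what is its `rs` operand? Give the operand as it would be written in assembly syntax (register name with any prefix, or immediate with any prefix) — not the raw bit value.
%r6

off 0x0c: read d1 e0 as big → 0xd1e0
  top 6b → 0x34 → sll [RR]
  [9:7] rd=3 = %r3
  [6:4] rs=6 = %r6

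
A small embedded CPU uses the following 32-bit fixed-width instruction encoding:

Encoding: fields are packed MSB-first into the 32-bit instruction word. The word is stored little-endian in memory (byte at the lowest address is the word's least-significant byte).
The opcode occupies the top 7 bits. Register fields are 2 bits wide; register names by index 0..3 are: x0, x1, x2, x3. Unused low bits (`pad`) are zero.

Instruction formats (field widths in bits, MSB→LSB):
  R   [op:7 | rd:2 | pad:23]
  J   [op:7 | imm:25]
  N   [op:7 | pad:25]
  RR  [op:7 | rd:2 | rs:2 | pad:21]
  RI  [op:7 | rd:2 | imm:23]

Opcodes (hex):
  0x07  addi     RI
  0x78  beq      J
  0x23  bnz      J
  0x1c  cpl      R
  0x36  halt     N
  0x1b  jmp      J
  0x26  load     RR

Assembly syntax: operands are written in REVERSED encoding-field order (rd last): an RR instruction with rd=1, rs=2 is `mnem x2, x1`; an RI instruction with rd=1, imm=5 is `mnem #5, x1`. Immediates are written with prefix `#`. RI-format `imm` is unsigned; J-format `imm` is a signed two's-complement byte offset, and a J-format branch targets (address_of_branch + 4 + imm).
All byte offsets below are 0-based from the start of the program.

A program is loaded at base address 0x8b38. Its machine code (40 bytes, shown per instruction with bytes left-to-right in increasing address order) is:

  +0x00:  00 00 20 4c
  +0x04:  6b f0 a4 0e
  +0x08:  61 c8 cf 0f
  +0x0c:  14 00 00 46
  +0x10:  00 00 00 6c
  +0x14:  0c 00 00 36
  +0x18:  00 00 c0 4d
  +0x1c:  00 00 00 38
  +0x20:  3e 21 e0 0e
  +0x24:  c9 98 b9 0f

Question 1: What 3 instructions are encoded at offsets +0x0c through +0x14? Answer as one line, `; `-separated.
bnz #20; halt; jmp #12

@+0c  little-endian(14 00 00 46) = 0x46000014
  top 7b → 0x23 → bnz [J]
  imm@[24:0]=0x14 ⇒ #20
@+10  little-endian(00 00 00 6c) = 0x6c000000
  top 7b → 0x36 → halt [N]
@+14  little-endian(0c 00 00 36) = 0x3600000c
  top 7b → 0x1b → jmp [J]
  imm@[24:0]=0xc ⇒ #12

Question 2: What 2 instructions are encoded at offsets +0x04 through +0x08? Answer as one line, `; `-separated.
+0x04: 6b f0 a4 0e ⇒ word 0x0ea4f06b (little)
  opcode bits[31:25]=0x7: addi/RI
  rd@[24:23]=0x1 ⇒ x1
  imm@[22:0]=0x24f06b ⇒ #2420843
+0x08: 61 c8 cf 0f ⇒ word 0x0fcfc861 (little)
  opcode bits[31:25]=0x7: addi/RI
  rd@[24:23]=0x3 ⇒ x3
  imm@[22:0]=0x4fc861 ⇒ #5228641

addi #2420843, x1; addi #5228641, x3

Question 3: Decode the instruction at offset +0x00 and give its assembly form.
load x1, x0

off 0x00: read 00 00 20 4c as little → 0x4c200000
  op=0x4c200000>>25=0x26 ⇒ load (RR)
  rd: (w>>23)&0x3=0x0 → x0
  rs: (w>>21)&0x3=0x1 → x1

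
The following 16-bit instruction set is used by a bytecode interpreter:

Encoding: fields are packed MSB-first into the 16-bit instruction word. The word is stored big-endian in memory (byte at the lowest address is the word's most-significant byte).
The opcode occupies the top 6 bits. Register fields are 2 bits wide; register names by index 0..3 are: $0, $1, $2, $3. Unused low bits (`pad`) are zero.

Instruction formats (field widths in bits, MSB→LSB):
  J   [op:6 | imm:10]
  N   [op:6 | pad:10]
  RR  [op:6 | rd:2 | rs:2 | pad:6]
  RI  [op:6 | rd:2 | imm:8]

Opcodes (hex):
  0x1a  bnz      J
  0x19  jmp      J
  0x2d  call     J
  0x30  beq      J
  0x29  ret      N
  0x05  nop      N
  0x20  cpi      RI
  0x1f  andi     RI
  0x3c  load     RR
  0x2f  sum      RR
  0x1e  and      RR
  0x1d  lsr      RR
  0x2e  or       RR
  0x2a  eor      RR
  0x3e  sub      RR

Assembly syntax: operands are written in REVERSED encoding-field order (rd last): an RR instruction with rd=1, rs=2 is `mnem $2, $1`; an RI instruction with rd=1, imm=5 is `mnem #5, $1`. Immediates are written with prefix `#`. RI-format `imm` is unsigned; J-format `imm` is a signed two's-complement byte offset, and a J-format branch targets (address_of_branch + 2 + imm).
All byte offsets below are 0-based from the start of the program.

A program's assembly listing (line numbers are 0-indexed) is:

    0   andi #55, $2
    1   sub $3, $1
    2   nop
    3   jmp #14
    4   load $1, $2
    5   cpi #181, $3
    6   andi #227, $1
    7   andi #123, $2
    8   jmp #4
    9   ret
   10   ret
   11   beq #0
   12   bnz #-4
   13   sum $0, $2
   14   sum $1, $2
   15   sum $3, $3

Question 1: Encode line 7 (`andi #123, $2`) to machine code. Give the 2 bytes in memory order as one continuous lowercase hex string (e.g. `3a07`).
7e7b

7. andi fields op=0x1f:6|rd=2:2|imm=123:8 → word 7e7bh → 7e 7b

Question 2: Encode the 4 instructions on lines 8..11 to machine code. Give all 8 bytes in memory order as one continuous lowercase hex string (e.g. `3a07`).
line 8 (jmp): pack op=0x19:6|imm=4:10 = 0x6404; big→ 64 04
line 9 (ret): pack op=0x29:6|pad=0:10 = 0xa400; big→ a4 00
line 10 (ret): pack op=0x29:6|pad=0:10 = 0xa400; big→ a4 00
line 11 (beq): pack op=0x30:6|imm=0:10 = 0xc000; big→ c0 00

6404a400a400c000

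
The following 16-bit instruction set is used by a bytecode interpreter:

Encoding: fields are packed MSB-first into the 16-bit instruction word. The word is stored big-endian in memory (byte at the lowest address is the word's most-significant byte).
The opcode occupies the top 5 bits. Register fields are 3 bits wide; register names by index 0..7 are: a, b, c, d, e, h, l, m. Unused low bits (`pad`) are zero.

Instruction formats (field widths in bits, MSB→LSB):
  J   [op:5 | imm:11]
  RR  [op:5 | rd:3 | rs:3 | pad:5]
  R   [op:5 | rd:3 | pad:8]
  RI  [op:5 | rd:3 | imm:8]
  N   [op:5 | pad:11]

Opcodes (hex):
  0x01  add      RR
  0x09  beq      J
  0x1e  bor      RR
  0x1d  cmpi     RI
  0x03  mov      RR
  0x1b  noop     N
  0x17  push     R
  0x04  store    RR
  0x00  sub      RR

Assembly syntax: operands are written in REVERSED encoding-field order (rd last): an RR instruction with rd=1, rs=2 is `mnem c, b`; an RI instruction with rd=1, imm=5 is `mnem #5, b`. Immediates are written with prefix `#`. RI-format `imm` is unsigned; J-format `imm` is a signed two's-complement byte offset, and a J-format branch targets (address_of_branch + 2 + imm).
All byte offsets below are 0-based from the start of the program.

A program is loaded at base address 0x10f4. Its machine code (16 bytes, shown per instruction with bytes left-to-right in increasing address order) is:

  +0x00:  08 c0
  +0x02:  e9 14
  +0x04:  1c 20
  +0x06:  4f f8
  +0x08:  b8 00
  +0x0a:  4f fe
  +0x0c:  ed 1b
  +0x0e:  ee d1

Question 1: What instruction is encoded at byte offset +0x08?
+0x08: b8 00 ⇒ word 0xb800 (big)
  opcode bits[15:11]=0x17: push/R
  rd@[10:8]=0x0 ⇒ a

push a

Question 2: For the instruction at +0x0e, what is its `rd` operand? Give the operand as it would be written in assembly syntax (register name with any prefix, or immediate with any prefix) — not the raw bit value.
l

[0e] ee d1 → 0xeed1
  top 5b → 0x1d → cmpi [RI]
  rd: (w>>8)&0x7=0x6 → l
  imm: (w>>0)&0xff=0xd1 → #209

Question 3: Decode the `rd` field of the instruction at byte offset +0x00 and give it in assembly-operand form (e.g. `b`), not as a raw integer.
+0x00: 08 c0 ⇒ word 0x08c0 (big)
  opcode bits[15:11]=0x1: add/RR
  rd: (w>>8)&0x7=0x0 → a
  rs: (w>>5)&0x7=0x6 → l

a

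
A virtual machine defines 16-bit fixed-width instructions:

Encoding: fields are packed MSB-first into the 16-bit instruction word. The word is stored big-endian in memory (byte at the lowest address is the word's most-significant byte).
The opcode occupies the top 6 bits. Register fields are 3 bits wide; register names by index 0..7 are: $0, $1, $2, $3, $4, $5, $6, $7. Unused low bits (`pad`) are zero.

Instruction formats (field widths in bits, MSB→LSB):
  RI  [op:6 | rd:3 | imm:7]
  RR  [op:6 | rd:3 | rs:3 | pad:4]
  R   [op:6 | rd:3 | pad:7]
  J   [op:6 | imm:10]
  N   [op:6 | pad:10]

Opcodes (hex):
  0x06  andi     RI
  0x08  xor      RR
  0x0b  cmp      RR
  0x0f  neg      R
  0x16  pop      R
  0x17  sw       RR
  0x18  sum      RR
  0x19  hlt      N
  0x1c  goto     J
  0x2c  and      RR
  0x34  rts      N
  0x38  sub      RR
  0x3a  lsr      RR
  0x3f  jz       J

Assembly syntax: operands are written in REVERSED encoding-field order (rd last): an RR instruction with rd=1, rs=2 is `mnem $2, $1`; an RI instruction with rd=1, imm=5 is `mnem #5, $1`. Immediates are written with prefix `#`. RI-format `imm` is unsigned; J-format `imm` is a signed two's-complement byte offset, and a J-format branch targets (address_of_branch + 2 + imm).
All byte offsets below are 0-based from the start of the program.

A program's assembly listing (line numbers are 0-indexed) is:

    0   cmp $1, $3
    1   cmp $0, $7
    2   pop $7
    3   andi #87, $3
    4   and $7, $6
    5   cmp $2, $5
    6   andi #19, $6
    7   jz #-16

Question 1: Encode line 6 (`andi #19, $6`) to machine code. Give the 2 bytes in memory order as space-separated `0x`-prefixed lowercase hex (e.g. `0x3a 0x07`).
0x1b 0x13

6. andi fields op=0x6:6|rd=6:3|imm=19:7 → word 1b13h → 1b 13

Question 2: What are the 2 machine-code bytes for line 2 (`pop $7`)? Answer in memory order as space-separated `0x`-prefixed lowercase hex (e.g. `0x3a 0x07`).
0x5b 0x80

line 2 (pop): pack op=0x16:6|rd=7:3|pad=0:7 = 0x5b80; big→ 5b 80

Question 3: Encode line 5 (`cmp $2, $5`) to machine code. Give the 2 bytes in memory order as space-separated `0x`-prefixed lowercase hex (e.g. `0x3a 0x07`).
0x2e 0xa0

line 5 (cmp): pack op=0xb:6|rd=5:3|rs=2:3|pad=0:4 = 0x2ea0; big→ 2e a0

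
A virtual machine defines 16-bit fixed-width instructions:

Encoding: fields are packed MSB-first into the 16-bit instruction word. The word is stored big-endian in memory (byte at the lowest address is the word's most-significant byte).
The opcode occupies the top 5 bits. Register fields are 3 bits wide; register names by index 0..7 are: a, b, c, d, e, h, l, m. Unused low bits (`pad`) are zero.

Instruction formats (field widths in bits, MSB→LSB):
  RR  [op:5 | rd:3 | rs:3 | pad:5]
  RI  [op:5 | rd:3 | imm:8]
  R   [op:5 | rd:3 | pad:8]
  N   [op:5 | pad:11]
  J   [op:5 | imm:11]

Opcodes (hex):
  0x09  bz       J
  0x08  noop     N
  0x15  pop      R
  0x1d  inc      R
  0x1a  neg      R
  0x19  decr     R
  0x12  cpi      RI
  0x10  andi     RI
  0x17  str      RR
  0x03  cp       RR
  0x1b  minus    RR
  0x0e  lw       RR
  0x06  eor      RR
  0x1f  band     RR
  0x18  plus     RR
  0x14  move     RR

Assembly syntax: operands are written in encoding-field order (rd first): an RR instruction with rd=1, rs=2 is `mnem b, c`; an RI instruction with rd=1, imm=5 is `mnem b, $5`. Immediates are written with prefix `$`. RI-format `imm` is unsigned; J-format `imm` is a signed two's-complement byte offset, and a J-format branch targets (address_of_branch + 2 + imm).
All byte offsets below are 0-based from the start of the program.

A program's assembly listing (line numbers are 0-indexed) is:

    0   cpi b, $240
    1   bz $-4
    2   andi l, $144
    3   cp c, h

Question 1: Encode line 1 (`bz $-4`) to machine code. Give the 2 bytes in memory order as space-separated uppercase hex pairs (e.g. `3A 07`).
4F FC

line 1 (bz): pack op=0x9:5|imm=-4:11 = 0x4ffc; big→ 4f fc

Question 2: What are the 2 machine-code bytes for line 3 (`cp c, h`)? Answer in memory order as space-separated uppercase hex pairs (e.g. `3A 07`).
1A A0

L3: cp op=0x3:5|rd=2:3|rs=5:3|pad=0:5 ⇒ 0x1aa0 ⇒ big 1a a0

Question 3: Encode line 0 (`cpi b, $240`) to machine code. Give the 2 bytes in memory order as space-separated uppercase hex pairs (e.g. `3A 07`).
line 0 (cpi): pack op=0x12:5|rd=1:3|imm=240:8 = 0x91f0; big→ 91 f0

91 F0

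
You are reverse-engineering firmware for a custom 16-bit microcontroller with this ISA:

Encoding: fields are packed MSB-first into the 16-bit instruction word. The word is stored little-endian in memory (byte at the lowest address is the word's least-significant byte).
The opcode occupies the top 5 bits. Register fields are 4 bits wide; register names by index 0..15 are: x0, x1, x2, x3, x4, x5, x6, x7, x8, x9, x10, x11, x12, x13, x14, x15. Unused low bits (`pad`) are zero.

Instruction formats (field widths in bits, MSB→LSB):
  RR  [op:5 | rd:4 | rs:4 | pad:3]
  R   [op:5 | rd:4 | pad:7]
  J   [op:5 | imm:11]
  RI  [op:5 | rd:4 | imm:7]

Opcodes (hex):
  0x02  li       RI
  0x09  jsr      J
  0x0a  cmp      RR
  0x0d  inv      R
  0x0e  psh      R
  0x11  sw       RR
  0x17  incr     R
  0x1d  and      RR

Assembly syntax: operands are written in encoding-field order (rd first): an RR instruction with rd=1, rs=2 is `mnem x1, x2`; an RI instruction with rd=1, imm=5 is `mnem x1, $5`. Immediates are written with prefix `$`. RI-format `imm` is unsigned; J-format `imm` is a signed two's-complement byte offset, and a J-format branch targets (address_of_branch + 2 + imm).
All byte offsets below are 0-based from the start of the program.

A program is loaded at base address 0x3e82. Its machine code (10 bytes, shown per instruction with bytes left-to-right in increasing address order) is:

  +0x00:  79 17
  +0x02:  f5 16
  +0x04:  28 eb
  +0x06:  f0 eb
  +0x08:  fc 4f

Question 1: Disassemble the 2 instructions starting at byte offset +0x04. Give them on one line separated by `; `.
and x6, x5; and x7, x14

@+04  little-endian(28 eb) = 0xeb28
  top 5b → 0x1d → and [RR]
  rd: (w>>7)&0xf=0x6 → x6
  rs: (w>>3)&0xf=0x5 → x5
@+06  little-endian(f0 eb) = 0xebf0
  top 5b → 0x1d → and [RR]
  rd: (w>>7)&0xf=0x7 → x7
  rs: (w>>3)&0xf=0xe → x14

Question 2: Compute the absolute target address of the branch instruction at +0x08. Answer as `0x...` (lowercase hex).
0x3e88

off 0x08: read fc 4f as little → 0x4ffc
  opcode bits[15:11]=0x9: jsr/J
  imm@[10:0]=0x7fc (s11→-4) ⇒ $-4
  target = base 0x3e82 + off 0x08 + 2 + imm -4 = 0x3e88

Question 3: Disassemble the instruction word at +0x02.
+0x02: f5 16 ⇒ word 0x16f5 (little)
  opcode bits[15:11]=0x2: li/RI
  rd: (w>>7)&0xf=0xd → x13
  imm: (w>>0)&0x7f=0x75 → $117

li x13, $117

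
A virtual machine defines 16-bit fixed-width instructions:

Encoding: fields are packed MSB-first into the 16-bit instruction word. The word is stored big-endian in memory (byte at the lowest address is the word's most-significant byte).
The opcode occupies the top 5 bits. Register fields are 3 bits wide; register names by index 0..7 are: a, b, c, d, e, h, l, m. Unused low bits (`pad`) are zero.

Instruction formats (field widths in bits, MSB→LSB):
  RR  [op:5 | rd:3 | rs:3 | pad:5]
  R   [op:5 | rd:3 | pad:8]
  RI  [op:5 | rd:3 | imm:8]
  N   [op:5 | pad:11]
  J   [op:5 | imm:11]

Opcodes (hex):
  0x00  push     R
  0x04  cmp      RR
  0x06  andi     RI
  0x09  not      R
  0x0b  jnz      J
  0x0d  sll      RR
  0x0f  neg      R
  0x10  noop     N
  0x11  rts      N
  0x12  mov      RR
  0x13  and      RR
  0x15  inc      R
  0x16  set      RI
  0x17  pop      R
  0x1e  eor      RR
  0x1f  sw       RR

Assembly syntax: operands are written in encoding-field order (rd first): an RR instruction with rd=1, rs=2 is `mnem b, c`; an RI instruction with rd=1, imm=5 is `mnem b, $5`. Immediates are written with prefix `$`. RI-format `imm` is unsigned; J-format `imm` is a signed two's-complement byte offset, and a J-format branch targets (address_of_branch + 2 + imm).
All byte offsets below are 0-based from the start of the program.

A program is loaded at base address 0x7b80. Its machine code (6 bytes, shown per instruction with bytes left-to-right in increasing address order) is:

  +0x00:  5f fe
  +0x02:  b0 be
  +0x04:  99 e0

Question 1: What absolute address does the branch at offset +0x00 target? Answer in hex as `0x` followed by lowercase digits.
+0x00: 5f fe ⇒ word 0x5ffe (big)
  op=0x5ffe>>11=0xb ⇒ jnz (J)
  imm: (w>>0)&0x7ff=0x7fe (s11→-2) → $-2
  target = base 0x7b80 + off 0x00 + 2 + imm -2 = 0x7b80

0x7b80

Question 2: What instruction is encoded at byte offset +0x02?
set a, $190

@+02  big-endian(b0 be) = 0xb0be
  opcode bits[15:11]=0x16: set/RI
  [10:8] rd=0 = a
  [7:0] imm=190 = $190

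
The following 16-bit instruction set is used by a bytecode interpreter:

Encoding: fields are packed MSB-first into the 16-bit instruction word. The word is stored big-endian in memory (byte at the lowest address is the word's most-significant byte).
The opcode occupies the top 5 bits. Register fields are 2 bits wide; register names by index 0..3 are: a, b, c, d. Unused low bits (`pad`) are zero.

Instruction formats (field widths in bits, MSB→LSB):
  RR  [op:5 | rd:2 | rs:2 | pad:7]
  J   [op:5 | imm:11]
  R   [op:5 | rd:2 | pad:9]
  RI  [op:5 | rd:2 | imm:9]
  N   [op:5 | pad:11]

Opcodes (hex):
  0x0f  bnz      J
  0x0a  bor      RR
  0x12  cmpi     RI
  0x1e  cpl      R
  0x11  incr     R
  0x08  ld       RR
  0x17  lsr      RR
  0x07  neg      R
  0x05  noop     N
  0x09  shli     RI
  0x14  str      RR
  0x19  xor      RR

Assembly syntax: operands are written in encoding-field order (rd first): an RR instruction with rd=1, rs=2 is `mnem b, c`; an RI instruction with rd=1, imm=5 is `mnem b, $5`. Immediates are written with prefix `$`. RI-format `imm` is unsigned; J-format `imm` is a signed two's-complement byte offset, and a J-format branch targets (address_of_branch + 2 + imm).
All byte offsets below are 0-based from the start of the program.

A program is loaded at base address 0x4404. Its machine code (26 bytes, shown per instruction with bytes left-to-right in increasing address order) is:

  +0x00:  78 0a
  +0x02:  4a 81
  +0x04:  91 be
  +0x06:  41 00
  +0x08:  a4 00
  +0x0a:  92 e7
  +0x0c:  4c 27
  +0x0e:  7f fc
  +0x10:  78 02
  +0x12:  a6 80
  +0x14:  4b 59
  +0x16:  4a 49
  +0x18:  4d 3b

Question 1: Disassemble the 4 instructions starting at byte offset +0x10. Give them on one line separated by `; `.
@+10  big-endian(78 02) = 0x7802
  op=0x7802>>11=0xf ⇒ bnz (J)
  imm@[10:0]=0x2 ⇒ $2
@+12  big-endian(a6 80) = 0xa680
  op=0xa680>>11=0x14 ⇒ str (RR)
  rd@[10:9]=0x3 ⇒ d
  rs@[8:7]=0x1 ⇒ b
@+14  big-endian(4b 59) = 0x4b59
  op=0x4b59>>11=0x9 ⇒ shli (RI)
  rd@[10:9]=0x1 ⇒ b
  imm@[8:0]=0x159 ⇒ $345
@+16  big-endian(4a 49) = 0x4a49
  op=0x4a49>>11=0x9 ⇒ shli (RI)
  rd@[10:9]=0x1 ⇒ b
  imm@[8:0]=0x49 ⇒ $73

bnz $2; str d, b; shli b, $345; shli b, $73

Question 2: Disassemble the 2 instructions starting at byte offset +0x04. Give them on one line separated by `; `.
+0x04: 91 be ⇒ word 0x91be (big)
  op=0x91be>>11=0x12 ⇒ cmpi (RI)
  [10:9] rd=0 = a
  [8:0] imm=446 = $446
+0x06: 41 00 ⇒ word 0x4100 (big)
  op=0x4100>>11=0x8 ⇒ ld (RR)
  [10:9] rd=0 = a
  [8:7] rs=2 = c

cmpi a, $446; ld a, c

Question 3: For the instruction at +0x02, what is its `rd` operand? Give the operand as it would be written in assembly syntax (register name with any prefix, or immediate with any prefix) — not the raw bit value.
off 0x02: read 4a 81 as big → 0x4a81
  top 5b → 0x9 → shli [RI]
  rd@[10:9]=0x1 ⇒ b
  imm@[8:0]=0x81 ⇒ $129

b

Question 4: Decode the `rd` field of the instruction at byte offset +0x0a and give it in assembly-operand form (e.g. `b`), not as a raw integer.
[0a] 92 e7 → 0x92e7
  op=0x92e7>>11=0x12 ⇒ cmpi (RI)
  rd: (w>>9)&0x3=0x1 → b
  imm: (w>>0)&0x1ff=0xe7 → $231

b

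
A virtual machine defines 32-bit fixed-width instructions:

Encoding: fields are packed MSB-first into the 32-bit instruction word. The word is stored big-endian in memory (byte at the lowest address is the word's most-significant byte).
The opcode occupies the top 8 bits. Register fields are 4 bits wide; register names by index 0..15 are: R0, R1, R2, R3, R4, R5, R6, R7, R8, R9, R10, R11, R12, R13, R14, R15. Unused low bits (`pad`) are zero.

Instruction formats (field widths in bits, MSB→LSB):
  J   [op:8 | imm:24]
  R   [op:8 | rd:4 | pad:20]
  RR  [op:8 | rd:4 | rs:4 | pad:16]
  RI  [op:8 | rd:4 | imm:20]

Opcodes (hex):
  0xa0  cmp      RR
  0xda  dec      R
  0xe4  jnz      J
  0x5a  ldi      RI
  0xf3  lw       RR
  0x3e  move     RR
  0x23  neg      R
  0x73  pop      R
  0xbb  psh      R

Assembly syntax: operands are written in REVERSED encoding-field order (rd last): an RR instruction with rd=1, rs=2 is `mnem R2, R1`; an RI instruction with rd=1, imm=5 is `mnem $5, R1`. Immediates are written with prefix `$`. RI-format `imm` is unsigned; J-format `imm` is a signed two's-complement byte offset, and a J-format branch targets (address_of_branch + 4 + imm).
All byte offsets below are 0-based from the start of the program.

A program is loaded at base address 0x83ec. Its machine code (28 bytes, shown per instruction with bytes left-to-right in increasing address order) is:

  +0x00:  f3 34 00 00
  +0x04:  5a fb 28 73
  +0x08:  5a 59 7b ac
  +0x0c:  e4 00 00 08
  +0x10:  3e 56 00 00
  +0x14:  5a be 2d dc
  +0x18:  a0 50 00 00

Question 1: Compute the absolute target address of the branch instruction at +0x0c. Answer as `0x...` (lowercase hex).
@+0c  big-endian(e4 00 00 08) = 0xe4000008
  top 8b → 0xe4 → jnz [J]
  imm@[23:0]=0x8 ⇒ $8
  target = base 0x83ec + off 0x0c + 4 + imm 8 = 0x8404

0x8404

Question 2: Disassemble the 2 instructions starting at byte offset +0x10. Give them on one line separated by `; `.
off 0x10: read 3e 56 00 00 as big → 0x3e560000
  top 8b → 0x3e → move [RR]
  rd: (w>>20)&0xf=0x5 → R5
  rs: (w>>16)&0xf=0x6 → R6
off 0x14: read 5a be 2d dc as big → 0x5abe2ddc
  top 8b → 0x5a → ldi [RI]
  rd: (w>>20)&0xf=0xb → R11
  imm: (w>>0)&0xfffff=0xe2ddc → $929244

move R6, R5; ldi $929244, R11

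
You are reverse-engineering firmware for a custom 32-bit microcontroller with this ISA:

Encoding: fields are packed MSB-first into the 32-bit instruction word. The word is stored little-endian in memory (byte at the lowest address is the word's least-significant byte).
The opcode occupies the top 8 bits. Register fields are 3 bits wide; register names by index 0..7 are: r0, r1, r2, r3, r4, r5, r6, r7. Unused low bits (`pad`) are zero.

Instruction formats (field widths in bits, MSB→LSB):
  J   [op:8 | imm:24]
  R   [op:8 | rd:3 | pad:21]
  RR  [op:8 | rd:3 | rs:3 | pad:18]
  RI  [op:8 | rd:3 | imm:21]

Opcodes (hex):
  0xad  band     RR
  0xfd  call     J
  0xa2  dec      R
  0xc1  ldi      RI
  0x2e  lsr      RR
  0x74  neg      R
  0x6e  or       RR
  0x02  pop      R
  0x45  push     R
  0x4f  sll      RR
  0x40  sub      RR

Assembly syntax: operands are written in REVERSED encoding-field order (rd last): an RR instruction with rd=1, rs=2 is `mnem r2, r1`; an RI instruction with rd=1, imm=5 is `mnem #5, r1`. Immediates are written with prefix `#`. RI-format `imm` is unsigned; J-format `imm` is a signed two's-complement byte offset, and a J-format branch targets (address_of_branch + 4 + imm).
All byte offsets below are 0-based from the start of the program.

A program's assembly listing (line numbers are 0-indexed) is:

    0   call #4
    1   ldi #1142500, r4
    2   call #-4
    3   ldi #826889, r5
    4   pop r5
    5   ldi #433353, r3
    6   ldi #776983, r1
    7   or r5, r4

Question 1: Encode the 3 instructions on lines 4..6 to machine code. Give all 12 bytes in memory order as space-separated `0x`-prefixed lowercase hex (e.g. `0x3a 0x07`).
L4: pop op=0x2:8|rd=5:3|pad=0:21 ⇒ 0x02a00000 ⇒ little 00 00 a0 02
L5: ldi op=0xc1:8|rd=3:3|imm=433353:21 ⇒ 0xc1669cc9 ⇒ little c9 9c 66 c1
L6: ldi op=0xc1:8|rd=1:3|imm=776983:21 ⇒ 0xc12bdb17 ⇒ little 17 db 2b c1

0x00 0x00 0xa0 0x02 0xc9 0x9c 0x66 0xc1 0x17 0xdb 0x2b 0xc1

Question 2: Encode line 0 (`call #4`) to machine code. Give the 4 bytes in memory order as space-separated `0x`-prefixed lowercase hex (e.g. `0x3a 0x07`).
L0: call op=0xfd:8|imm=4:24 ⇒ 0xfd000004 ⇒ little 04 00 00 fd

0x04 0x00 0x00 0xfd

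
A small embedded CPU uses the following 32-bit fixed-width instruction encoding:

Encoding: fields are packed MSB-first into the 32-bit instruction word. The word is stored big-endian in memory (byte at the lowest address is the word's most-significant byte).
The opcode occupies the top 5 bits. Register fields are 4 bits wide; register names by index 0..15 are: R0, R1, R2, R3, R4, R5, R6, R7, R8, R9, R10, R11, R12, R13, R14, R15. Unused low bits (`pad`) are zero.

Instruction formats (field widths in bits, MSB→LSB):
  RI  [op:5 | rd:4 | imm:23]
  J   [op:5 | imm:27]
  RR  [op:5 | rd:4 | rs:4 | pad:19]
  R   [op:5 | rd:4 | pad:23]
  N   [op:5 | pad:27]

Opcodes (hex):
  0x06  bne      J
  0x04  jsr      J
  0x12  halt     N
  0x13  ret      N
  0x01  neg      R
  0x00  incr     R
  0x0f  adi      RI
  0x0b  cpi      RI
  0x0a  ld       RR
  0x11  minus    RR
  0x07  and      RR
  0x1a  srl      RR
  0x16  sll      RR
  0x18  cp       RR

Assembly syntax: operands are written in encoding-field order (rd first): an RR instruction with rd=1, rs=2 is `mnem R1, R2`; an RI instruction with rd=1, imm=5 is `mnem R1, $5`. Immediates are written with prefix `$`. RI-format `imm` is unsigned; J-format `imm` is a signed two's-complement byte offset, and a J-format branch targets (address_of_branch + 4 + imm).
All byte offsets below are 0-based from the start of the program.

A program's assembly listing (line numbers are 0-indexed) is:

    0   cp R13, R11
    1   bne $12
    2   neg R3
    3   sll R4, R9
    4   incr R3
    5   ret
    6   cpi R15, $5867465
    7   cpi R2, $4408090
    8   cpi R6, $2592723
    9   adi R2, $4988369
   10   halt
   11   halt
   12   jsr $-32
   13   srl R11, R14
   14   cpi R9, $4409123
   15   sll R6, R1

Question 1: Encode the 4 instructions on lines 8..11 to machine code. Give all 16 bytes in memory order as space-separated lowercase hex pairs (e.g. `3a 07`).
5b 27 8f d3 79 4c 1d d1 90 00 00 00 90 00 00 00

8. cpi fields op=0xb:5|rd=6:4|imm=2592723:23 → word 5b278fd3h → 5b 27 8f d3
9. adi fields op=0xf:5|rd=2:4|imm=4988369:23 → word 794c1dd1h → 79 4c 1d d1
10. halt fields op=0x12:5|pad=0:27 → word 90000000h → 90 00 00 00
11. halt fields op=0x12:5|pad=0:27 → word 90000000h → 90 00 00 00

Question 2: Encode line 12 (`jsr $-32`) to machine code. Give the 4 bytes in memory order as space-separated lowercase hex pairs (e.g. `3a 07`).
12. jsr fields op=0x4:5|imm=-32:27 → word 27ffffe0h → 27 ff ff e0

27 ff ff e0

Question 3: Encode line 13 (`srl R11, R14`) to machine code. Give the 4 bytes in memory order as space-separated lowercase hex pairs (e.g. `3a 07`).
d5 f0 00 00

L13: srl op=0x1a:5|rd=11:4|rs=14:4|pad=0:19 ⇒ 0xd5f00000 ⇒ big d5 f0 00 00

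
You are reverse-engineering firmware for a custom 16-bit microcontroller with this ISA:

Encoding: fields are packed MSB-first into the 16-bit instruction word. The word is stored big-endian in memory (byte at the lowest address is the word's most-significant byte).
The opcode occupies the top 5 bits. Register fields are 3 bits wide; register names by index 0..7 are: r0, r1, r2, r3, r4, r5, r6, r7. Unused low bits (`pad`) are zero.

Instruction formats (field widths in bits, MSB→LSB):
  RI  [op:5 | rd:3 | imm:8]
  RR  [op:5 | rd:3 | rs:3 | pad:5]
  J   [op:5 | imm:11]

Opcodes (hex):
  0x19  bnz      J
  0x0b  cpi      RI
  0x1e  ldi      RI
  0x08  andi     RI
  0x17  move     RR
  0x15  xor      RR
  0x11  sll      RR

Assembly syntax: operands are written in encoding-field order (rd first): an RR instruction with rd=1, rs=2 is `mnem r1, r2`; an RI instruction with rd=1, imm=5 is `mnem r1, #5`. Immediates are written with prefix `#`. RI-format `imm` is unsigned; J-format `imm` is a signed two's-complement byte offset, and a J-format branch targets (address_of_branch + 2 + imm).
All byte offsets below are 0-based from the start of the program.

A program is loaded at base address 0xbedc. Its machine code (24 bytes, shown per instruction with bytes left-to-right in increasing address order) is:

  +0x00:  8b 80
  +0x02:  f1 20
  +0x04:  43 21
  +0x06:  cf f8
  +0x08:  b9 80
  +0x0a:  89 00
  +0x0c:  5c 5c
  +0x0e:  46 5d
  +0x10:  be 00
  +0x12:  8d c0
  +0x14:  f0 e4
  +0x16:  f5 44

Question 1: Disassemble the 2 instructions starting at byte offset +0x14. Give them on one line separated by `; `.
off 0x14: read f0 e4 as big → 0xf0e4
  opcode bits[15:11]=0x1e: ldi/RI
  [10:8] rd=0 = r0
  [7:0] imm=228 = #228
off 0x16: read f5 44 as big → 0xf544
  opcode bits[15:11]=0x1e: ldi/RI
  [10:8] rd=5 = r5
  [7:0] imm=68 = #68

ldi r0, #228; ldi r5, #68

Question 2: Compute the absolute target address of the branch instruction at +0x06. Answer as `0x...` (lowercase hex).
+0x06: cf f8 ⇒ word 0xcff8 (big)
  opcode bits[15:11]=0x19: bnz/J
  imm: (w>>0)&0x7ff=0x7f8 (s11→-8) → #-8
  target = base 0xbedc + off 0x06 + 2 + imm -8 = 0xbedc

0xbedc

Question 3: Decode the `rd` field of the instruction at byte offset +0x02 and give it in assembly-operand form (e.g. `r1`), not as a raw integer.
+0x02: f1 20 ⇒ word 0xf120 (big)
  top 5b → 0x1e → ldi [RI]
  rd@[10:8]=0x1 ⇒ r1
  imm@[7:0]=0x20 ⇒ #32

r1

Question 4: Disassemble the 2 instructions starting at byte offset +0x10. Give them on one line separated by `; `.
@+10  big-endian(be 00) = 0xbe00
  op=0xbe00>>11=0x17 ⇒ move (RR)
  rd: (w>>8)&0x7=0x6 → r6
  rs: (w>>5)&0x7=0x0 → r0
@+12  big-endian(8d c0) = 0x8dc0
  op=0x8dc0>>11=0x11 ⇒ sll (RR)
  rd: (w>>8)&0x7=0x5 → r5
  rs: (w>>5)&0x7=0x6 → r6

move r6, r0; sll r5, r6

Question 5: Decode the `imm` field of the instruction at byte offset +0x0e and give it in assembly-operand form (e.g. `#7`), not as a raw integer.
#93

@+0e  big-endian(46 5d) = 0x465d
  op=0x465d>>11=0x8 ⇒ andi (RI)
  rd: (w>>8)&0x7=0x6 → r6
  imm: (w>>0)&0xff=0x5d → #93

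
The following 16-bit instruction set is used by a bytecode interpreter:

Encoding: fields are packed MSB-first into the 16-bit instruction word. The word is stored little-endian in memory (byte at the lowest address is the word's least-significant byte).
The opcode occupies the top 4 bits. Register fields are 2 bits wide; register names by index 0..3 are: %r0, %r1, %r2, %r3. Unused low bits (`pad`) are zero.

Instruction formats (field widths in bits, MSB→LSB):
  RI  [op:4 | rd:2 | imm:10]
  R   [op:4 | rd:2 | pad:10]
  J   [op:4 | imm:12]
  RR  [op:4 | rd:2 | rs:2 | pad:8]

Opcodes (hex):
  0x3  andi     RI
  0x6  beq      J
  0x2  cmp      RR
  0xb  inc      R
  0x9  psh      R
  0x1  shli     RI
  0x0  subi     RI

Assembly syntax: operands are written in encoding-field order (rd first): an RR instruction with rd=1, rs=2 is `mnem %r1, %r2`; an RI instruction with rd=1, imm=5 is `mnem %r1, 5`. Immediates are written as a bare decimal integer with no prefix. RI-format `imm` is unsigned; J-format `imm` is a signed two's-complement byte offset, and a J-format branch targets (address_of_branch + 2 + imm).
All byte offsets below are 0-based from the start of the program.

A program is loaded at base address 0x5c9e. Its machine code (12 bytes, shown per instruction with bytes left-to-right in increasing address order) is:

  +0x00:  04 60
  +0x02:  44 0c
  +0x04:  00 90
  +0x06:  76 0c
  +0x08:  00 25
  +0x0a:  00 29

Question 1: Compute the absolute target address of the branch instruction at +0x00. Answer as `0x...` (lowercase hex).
+0x00: 04 60 ⇒ word 0x6004 (little)
  op=0x6004>>12=0x6 ⇒ beq (J)
  [11:0] imm=4 = 4
  target = base 0x5c9e + off 0x00 + 2 + imm 4 = 0x5ca4

0x5ca4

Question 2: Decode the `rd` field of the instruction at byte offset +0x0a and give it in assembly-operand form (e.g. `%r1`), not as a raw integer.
@+0a  little-endian(00 29) = 0x2900
  top 4b → 0x2 → cmp [RR]
  rd@[11:10]=0x2 ⇒ %r2
  rs@[9:8]=0x1 ⇒ %r1

%r2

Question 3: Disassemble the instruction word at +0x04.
off 0x04: read 00 90 as little → 0x9000
  opcode bits[15:12]=0x9: psh/R
  [11:10] rd=0 = %r0

psh %r0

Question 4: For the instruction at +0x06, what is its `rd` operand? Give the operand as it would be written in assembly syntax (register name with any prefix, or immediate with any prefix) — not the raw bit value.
%r3

@+06  little-endian(76 0c) = 0x0c76
  top 4b → 0x0 → subi [RI]
  rd: (w>>10)&0x3=0x3 → %r3
  imm: (w>>0)&0x3ff=0x76 → 118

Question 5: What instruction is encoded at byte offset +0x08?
off 0x08: read 00 25 as little → 0x2500
  op=0x2500>>12=0x2 ⇒ cmp (RR)
  rd@[11:10]=0x1 ⇒ %r1
  rs@[9:8]=0x1 ⇒ %r1

cmp %r1, %r1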